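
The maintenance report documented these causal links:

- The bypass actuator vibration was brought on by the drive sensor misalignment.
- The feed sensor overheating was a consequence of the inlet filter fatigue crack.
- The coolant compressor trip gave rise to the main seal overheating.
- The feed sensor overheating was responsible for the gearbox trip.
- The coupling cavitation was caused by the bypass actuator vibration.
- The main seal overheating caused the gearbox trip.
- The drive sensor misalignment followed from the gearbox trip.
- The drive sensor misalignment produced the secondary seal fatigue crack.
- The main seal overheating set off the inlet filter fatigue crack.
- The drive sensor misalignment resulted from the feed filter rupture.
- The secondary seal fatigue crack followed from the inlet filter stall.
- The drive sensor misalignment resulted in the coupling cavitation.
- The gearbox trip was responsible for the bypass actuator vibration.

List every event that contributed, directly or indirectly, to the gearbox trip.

the coolant compressor trip, the feed sensor overheating, the inlet filter fatigue crack, the main seal overheating

Immediate causes of the gearbox trip: the main seal overheating, the feed sensor overheating.
Further upstream: the coolant compressor trip, the inlet filter fatigue crack.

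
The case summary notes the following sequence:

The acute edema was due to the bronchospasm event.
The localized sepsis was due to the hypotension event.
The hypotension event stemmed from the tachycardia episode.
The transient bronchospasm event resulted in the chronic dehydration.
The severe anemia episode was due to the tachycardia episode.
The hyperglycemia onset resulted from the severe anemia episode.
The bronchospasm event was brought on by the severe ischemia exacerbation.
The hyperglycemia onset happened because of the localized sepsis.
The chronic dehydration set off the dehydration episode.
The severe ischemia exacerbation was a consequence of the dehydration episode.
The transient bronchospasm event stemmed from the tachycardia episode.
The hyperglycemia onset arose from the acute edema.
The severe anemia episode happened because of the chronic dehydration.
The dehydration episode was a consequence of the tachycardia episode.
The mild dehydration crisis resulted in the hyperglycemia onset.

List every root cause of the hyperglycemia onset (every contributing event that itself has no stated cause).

Tracing upstream from the hyperglycemia onset: the hyperglycemia onset ← the severe anemia episode ← the tachycardia episode.
A separate upstream branch: the hyperglycemia onset ← the mild dehydration crisis.
Each of those chain origins has no stated cause.

the mild dehydration crisis, the tachycardia episode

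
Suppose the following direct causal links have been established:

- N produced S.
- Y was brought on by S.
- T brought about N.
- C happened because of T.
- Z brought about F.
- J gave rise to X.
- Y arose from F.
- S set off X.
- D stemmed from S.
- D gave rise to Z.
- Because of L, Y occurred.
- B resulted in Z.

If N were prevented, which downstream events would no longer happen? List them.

D, S

Downstream of N: S, D, X, Z, F, Y.
Of those, still caused via another path: X, Z, F, Y.
The remainder have no surviving cause.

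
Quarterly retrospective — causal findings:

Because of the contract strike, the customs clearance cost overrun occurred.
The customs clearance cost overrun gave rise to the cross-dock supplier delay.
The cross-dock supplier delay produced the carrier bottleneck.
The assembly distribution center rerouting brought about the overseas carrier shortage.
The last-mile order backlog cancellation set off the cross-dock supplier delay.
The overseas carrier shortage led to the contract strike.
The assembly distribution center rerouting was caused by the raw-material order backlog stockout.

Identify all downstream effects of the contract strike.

the carrier bottleneck, the cross-dock supplier delay, the customs clearance cost overrun

Direct effects: the customs clearance cost overrun.
2 steps out: the cross-dock supplier delay.
3 steps out: the carrier bottleneck.
Not reachable from it: the raw-material order backlog stockout, the assembly distribution center rerouting, the last-mile order backlog cancellation, the overseas carrier shortage.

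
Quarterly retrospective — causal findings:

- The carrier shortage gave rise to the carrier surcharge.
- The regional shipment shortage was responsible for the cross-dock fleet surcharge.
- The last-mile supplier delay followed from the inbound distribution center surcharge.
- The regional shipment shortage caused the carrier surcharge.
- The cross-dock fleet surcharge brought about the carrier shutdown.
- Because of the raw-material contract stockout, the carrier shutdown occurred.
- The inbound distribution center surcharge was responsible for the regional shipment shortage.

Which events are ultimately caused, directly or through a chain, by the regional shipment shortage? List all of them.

the carrier shutdown, the carrier surcharge, the cross-dock fleet surcharge

Direct effects: the cross-dock fleet surcharge, the carrier surcharge.
2 steps out: the carrier shutdown.
Not reachable from it: the inbound distribution center surcharge, the carrier shortage, the last-mile supplier delay, the raw-material contract stockout.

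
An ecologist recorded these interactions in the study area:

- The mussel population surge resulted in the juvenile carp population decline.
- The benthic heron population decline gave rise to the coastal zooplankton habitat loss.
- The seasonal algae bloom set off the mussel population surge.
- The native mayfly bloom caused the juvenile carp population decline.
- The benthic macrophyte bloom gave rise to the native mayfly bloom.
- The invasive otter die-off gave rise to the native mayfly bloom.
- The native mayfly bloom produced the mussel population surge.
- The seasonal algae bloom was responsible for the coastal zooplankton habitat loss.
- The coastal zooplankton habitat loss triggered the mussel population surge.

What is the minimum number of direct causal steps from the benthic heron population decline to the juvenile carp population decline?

3

Shortest chain: the benthic heron population decline → the coastal zooplankton habitat loss → the mussel population surge → the juvenile carp population decline.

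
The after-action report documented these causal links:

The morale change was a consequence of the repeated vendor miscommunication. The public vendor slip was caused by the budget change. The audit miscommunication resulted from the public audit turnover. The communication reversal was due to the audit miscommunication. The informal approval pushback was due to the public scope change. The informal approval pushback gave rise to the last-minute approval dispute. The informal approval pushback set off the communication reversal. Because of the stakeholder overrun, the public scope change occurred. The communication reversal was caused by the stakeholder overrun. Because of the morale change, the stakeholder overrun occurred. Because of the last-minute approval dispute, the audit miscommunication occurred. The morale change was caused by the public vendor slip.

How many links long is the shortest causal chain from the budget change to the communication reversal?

Shortest chain: the budget change → the public vendor slip → the morale change → the stakeholder overrun → the communication reversal.

4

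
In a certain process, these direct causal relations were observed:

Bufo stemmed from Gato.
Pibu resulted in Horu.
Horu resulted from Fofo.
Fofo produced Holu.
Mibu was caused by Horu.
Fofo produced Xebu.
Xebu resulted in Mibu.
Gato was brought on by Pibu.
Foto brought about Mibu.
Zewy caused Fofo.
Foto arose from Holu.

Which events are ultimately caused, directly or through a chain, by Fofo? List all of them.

Direct effects: Horu, Holu, Xebu.
2 steps out: Foto, Mibu.
Not reachable from it: Zewy, Pibu, Gato, Bufo.

Foto, Holu, Horu, Mibu, Xebu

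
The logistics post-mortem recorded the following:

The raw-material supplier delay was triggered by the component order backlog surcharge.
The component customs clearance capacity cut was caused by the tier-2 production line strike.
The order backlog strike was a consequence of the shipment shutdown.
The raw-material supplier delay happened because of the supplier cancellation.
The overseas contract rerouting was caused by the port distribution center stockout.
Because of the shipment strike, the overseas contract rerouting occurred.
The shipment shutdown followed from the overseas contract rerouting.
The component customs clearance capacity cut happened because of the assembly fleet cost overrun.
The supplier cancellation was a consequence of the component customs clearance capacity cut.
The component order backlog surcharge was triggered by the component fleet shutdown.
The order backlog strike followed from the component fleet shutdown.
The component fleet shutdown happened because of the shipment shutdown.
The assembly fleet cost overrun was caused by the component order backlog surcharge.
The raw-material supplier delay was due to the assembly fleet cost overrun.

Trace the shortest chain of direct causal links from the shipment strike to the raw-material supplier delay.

the shipment strike → the overseas contract rerouting
the overseas contract rerouting → the shipment shutdown
the shipment shutdown → the component fleet shutdown
the component fleet shutdown → the component order backlog surcharge
the component order backlog surcharge → the raw-material supplier delay
Length: 5 steps.

the shipment strike → the overseas contract rerouting → the shipment shutdown → the component fleet shutdown → the component order backlog surcharge → the raw-material supplier delay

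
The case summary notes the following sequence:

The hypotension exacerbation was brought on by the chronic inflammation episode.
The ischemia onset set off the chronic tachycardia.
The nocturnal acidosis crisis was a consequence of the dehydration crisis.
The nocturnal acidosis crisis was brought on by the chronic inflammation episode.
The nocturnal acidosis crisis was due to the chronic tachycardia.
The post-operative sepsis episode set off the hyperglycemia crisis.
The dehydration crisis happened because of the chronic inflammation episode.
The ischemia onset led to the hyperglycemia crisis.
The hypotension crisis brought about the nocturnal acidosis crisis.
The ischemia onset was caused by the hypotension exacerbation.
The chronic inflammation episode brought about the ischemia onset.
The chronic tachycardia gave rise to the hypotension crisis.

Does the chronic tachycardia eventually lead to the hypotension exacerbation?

No

The chronic tachycardia leads to the hypotension crisis, the nocturnal acidosis crisis; the hypotension exacerbation is not among them.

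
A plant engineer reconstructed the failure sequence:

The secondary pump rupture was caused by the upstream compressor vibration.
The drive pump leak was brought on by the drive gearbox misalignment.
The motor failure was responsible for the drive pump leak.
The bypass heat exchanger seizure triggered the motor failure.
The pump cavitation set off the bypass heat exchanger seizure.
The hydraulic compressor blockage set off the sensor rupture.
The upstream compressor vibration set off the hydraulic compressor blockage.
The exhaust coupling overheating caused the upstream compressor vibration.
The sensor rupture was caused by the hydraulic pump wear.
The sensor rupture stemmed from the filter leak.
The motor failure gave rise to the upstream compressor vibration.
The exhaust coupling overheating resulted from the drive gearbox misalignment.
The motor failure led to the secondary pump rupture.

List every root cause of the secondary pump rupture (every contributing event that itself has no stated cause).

Tracing upstream from the secondary pump rupture: the secondary pump rupture ← the upstream compressor vibration ← the exhaust coupling overheating ← the drive gearbox misalignment.
A separate upstream branch: the secondary pump rupture ← the motor failure ← the bypass heat exchanger seizure ← the pump cavitation.
Each of those chain origins has no stated cause.

the drive gearbox misalignment, the pump cavitation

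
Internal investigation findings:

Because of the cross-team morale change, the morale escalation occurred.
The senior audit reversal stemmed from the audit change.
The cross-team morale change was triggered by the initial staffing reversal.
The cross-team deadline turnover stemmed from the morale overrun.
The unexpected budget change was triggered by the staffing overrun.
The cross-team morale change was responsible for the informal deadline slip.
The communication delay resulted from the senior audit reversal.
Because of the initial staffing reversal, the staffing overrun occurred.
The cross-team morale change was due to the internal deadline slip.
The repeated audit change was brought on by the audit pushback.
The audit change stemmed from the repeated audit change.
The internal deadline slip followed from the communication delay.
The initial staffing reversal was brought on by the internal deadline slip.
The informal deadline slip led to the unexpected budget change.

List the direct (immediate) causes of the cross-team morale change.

the initial staffing reversal, the internal deadline slip

Upstream contributors include the audit pushback, the repeated audit change, the audit change, the senior audit reversal, the communication delay, but only the initial staffing reversal, the internal deadline slip feed directly into the cross-team morale change.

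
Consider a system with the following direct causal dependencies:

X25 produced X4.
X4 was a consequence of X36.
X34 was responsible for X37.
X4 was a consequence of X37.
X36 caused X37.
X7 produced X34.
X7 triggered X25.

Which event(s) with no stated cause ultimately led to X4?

X36, X7

Tracing upstream from X4: X4 ← X36.
A separate upstream branch: X4 ← X25 ← X7.
Each of those chain origins has no stated cause.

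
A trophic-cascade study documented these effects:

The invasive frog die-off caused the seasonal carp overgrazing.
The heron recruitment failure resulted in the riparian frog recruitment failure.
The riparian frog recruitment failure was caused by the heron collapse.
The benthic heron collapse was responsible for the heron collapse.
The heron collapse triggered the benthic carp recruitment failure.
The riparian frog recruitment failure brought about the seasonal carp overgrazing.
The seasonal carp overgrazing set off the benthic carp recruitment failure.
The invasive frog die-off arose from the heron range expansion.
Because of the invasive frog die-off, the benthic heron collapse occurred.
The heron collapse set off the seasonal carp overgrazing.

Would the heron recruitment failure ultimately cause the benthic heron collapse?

The heron recruitment failure leads to the riparian frog recruitment failure, the seasonal carp overgrazing, the benthic carp recruitment failure; the benthic heron collapse is not among them.

No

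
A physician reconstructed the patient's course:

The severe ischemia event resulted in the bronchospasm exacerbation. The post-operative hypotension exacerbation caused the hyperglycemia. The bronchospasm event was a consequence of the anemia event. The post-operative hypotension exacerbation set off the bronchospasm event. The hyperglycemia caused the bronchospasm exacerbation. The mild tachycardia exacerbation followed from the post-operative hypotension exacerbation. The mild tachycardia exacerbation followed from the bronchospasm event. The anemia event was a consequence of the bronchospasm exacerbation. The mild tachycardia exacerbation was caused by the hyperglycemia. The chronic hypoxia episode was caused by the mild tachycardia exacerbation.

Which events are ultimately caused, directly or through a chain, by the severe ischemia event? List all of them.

the anemia event, the bronchospasm event, the bronchospasm exacerbation, the chronic hypoxia episode, the mild tachycardia exacerbation

Direct effects: the bronchospasm exacerbation.
2 steps out: the anemia event.
3 steps out: the bronchospasm event.
4 steps out: the mild tachycardia exacerbation.
5 steps out: the chronic hypoxia episode.
Not reachable from it: the post-operative hypotension exacerbation, the hyperglycemia.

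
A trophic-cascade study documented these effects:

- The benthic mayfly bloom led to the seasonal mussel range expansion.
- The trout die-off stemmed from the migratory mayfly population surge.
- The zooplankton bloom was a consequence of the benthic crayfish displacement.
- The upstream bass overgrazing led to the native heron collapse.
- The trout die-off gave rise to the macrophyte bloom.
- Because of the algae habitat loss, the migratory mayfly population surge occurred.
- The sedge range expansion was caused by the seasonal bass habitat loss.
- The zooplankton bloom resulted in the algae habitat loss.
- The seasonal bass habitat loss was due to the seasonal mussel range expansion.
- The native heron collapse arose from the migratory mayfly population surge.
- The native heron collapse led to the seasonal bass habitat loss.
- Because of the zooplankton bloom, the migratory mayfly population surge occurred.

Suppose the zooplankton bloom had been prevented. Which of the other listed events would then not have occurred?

the algae habitat loss, the macrophyte bloom, the migratory mayfly population surge, the trout die-off

Downstream of the zooplankton bloom: the algae habitat loss, the migratory mayfly population surge, the trout die-off, the native heron collapse, the macrophyte bloom, the seasonal bass habitat loss, the sedge range expansion.
Of those, still caused via another path: the native heron collapse, the seasonal bass habitat loss, the sedge range expansion.
The remainder have no surviving cause.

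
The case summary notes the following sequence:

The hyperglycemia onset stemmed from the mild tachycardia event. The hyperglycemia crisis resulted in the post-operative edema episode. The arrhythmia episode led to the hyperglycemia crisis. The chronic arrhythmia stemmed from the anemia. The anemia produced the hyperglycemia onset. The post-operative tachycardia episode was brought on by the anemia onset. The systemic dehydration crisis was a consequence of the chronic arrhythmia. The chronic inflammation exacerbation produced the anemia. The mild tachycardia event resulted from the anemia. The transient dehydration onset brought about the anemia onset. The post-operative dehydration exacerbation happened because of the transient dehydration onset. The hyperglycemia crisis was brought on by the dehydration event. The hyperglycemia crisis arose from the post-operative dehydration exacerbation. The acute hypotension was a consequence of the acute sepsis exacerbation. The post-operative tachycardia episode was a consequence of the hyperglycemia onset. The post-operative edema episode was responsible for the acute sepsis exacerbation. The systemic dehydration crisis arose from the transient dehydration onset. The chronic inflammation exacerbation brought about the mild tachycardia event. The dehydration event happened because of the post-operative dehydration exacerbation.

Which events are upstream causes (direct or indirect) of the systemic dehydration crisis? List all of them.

the anemia, the chronic arrhythmia, the chronic inflammation exacerbation, the transient dehydration onset

Immediate causes of the systemic dehydration crisis: the chronic arrhythmia, the transient dehydration onset.
Further upstream: the chronic inflammation exacerbation, the anemia.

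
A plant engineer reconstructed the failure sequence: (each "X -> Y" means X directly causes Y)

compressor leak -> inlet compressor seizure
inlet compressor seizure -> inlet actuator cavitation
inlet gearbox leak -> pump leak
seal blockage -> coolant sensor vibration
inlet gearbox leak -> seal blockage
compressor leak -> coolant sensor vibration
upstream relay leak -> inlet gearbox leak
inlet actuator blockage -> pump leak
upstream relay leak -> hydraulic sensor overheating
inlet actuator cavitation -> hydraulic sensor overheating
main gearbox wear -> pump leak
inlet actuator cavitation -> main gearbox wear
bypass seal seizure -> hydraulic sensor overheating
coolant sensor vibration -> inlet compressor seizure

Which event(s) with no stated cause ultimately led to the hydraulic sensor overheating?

Tracing upstream from the hydraulic sensor overheating: the hydraulic sensor overheating ← the upstream relay leak.
A separate upstream branch: the hydraulic sensor overheating ← the inlet actuator cavitation ← the inlet compressor seizure ← the compressor leak.
A separate upstream branch: the hydraulic sensor overheating ← the bypass seal seizure.
Each of those chain origins has no stated cause.

the bypass seal seizure, the compressor leak, the upstream relay leak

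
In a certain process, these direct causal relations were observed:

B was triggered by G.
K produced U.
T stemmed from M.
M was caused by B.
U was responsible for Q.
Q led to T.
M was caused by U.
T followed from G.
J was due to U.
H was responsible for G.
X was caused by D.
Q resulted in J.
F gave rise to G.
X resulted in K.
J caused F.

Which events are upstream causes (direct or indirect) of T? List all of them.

Immediate causes of T: Q, G, M.
Further upstream: D, X, K, H, U, J, F, B.

B, D, F, G, H, J, K, M, Q, U, X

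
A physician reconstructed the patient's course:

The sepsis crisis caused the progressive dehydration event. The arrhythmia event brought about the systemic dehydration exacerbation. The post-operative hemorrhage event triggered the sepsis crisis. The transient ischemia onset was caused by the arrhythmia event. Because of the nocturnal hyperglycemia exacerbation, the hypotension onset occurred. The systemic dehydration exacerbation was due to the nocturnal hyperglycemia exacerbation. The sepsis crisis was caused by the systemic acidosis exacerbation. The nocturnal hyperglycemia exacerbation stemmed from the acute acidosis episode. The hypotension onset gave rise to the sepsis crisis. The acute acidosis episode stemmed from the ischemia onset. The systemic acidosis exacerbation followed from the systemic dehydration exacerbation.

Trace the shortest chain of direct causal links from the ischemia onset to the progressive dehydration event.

the ischemia onset → the acute acidosis episode
the acute acidosis episode → the nocturnal hyperglycemia exacerbation
the nocturnal hyperglycemia exacerbation → the hypotension onset
the hypotension onset → the sepsis crisis
the sepsis crisis → the progressive dehydration event
Length: 5 steps.

the ischemia onset → the acute acidosis episode → the nocturnal hyperglycemia exacerbation → the hypotension onset → the sepsis crisis → the progressive dehydration event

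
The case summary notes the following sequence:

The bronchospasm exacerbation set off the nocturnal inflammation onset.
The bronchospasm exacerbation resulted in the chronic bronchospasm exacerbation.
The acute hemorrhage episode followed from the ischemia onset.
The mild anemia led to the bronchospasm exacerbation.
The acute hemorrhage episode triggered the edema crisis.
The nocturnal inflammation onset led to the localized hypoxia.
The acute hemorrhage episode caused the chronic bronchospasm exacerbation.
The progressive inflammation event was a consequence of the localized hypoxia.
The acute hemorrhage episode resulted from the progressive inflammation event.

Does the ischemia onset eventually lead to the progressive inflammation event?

No

The ischemia onset leads to the acute hemorrhage episode, the edema crisis, the chronic bronchospasm exacerbation; the progressive inflammation event is not among them.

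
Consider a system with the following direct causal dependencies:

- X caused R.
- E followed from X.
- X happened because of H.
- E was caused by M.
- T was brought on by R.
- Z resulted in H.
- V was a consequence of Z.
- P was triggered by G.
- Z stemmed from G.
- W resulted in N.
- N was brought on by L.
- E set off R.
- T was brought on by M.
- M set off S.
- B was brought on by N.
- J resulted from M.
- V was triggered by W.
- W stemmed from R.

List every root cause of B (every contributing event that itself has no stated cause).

Tracing upstream from B: B ← N ← W ← R ← X ← H ← Z ← G.
A separate upstream branch: B ← N ← W ← R ← E ← M.
A separate upstream branch: B ← N ← L.
Each of those chain origins has no stated cause.

G, L, M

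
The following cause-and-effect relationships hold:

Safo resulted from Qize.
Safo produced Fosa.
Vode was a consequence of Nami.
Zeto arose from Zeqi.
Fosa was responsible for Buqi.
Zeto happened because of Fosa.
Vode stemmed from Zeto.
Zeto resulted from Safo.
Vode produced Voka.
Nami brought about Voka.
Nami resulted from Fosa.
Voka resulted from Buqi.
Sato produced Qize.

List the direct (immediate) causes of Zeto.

Upstream contributors include Sato, Qize, but only Fosa, Safo, Zeqi feed directly into Zeto.

Fosa, Safo, Zeqi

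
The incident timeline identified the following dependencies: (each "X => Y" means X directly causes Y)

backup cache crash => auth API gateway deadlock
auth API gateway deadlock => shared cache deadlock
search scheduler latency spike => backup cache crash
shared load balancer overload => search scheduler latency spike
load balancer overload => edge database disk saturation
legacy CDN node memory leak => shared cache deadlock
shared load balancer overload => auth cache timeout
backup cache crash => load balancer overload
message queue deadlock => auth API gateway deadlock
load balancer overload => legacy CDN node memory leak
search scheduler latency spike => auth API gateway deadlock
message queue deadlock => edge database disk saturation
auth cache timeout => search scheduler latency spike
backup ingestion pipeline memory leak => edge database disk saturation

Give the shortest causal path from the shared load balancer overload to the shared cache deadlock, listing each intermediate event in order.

the shared load balancer overload → the search scheduler latency spike → the auth API gateway deadlock → the shared cache deadlock

the shared load balancer overload → the search scheduler latency spike
the search scheduler latency spike → the auth API gateway deadlock
the auth API gateway deadlock → the shared cache deadlock
Length: 3 steps.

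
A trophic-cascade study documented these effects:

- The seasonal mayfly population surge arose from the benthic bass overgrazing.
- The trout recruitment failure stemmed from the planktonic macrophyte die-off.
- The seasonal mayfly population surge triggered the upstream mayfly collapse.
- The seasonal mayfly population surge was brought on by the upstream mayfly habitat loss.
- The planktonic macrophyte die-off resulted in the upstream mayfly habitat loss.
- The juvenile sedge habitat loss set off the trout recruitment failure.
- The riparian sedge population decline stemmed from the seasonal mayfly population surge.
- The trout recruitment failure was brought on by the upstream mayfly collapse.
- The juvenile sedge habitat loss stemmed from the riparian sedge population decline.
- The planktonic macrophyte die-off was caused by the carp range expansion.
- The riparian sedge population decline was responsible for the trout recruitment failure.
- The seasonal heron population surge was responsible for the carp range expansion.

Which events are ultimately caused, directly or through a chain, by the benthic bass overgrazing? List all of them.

Direct effects: the seasonal mayfly population surge.
2 steps out: the riparian sedge population decline, the upstream mayfly collapse.
3 steps out: the juvenile sedge habitat loss, the trout recruitment failure.
Not reachable from it: the seasonal heron population surge, the carp range expansion, the planktonic macrophyte die-off, the upstream mayfly habitat loss.

the juvenile sedge habitat loss, the riparian sedge population decline, the seasonal mayfly population surge, the trout recruitment failure, the upstream mayfly collapse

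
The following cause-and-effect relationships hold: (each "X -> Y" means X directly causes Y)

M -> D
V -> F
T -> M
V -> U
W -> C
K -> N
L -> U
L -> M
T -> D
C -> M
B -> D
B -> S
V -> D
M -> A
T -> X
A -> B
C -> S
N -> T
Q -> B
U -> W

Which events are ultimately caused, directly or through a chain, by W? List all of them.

Direct effects: C.
2 steps out: M, S.
3 steps out: A, D.
4 steps out: B.
Not reachable from it: L, K, N, V, T, X, U, Q, F.

A, B, C, D, M, S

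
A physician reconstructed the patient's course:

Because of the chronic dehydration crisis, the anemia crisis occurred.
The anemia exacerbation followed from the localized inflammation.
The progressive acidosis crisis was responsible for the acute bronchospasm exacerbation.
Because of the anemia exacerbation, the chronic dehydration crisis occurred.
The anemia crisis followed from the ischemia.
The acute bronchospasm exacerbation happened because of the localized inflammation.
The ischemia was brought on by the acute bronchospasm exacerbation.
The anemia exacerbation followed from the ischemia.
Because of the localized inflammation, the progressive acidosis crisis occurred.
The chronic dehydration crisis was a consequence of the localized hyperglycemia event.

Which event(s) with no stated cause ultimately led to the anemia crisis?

the localized hyperglycemia event, the localized inflammation

Tracing upstream from the anemia crisis: the anemia crisis ← the ischemia ← the acute bronchospasm exacerbation ← the localized inflammation.
A separate upstream branch: the anemia crisis ← the chronic dehydration crisis ← the localized hyperglycemia event.
Each of those chain origins has no stated cause.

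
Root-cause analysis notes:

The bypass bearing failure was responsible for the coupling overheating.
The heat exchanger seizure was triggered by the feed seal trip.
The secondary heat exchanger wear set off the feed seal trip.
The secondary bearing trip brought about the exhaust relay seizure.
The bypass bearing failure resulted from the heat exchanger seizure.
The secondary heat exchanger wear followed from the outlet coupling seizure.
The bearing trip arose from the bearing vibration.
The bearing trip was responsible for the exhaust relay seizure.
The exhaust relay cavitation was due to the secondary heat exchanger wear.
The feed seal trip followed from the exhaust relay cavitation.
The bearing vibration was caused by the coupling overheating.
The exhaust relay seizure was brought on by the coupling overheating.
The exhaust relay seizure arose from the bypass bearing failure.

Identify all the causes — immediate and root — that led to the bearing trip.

Immediate cause of the bearing trip: the bearing vibration.
Further upstream: the outlet coupling seizure, the secondary heat exchanger wear, the exhaust relay cavitation, the feed seal trip, the heat exchanger seizure, the bypass bearing failure, the coupling overheating.

the bearing vibration, the bypass bearing failure, the coupling overheating, the exhaust relay cavitation, the feed seal trip, the heat exchanger seizure, the outlet coupling seizure, the secondary heat exchanger wear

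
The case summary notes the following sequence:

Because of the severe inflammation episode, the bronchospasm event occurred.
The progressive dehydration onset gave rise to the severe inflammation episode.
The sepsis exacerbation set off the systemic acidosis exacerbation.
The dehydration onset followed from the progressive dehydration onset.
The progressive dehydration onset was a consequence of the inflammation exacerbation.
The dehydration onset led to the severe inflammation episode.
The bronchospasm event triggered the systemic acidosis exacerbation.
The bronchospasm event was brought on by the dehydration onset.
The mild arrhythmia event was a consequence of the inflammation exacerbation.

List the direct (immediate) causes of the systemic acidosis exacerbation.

Upstream contributors include the inflammation exacerbation, the progressive dehydration onset, the dehydration onset, the severe inflammation episode, but only the bronchospasm event, the sepsis exacerbation feed directly into the systemic acidosis exacerbation.

the bronchospasm event, the sepsis exacerbation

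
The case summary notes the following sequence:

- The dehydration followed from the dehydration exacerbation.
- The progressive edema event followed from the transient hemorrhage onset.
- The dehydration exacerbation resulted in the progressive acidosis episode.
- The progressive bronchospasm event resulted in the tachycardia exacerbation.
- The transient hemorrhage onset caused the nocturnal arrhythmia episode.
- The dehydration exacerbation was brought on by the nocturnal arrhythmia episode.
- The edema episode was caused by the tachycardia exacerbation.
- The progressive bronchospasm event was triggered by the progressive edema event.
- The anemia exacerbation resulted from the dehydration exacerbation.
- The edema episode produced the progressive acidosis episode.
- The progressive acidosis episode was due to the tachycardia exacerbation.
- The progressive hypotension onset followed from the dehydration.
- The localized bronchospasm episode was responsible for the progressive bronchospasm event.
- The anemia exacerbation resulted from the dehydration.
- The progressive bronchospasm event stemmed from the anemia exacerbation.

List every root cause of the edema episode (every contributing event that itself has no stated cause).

the localized bronchospasm episode, the transient hemorrhage onset

Tracing upstream from the edema episode: the edema episode ← the tachycardia exacerbation ← the progressive bronchospasm event ← the progressive edema event ← the transient hemorrhage onset.
A separate upstream branch: the edema episode ← the tachycardia exacerbation ← the progressive bronchospasm event ← the localized bronchospasm episode.
Each of those chain origins has no stated cause.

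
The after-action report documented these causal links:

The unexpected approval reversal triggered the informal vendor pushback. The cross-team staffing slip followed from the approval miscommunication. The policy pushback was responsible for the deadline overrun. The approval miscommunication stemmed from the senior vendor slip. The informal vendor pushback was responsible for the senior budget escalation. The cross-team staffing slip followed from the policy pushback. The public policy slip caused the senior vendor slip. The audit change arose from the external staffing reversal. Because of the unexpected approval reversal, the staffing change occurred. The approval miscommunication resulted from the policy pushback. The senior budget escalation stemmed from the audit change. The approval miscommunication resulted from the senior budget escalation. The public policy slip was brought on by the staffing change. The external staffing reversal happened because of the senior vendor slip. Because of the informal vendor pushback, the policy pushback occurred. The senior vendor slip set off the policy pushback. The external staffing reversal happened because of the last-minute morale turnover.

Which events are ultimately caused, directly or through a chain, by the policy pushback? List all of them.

Direct effects: the approval miscommunication, the cross-team staffing slip, the deadline overrun.
Not reachable from it: the unexpected approval reversal, the last-minute morale turnover, the staffing change, the public policy slip, the senior vendor slip, the informal vendor pushback, the external staffing reversal, the audit change, the senior budget escalation.

the approval miscommunication, the cross-team staffing slip, the deadline overrun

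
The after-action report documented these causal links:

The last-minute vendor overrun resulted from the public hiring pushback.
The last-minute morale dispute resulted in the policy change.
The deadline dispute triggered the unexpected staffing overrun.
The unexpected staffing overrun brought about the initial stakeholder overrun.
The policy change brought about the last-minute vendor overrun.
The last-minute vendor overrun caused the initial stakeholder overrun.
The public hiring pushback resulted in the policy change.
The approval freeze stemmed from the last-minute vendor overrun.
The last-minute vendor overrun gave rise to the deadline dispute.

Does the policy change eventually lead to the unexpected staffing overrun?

There is a causal chain: the policy change → the last-minute vendor overrun → the deadline dispute → the unexpected staffing overrun.

Yes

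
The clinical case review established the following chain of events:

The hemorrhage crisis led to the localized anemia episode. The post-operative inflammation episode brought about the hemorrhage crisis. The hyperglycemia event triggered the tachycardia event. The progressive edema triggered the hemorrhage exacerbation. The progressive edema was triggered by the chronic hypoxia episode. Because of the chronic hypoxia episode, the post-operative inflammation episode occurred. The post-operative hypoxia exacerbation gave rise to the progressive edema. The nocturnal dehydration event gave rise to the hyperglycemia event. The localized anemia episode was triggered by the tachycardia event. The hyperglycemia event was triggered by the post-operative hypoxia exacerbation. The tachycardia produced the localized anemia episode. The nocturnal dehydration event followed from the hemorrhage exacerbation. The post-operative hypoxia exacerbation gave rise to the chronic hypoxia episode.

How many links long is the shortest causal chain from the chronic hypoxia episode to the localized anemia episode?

Shortest chain: the chronic hypoxia episode → the post-operative inflammation episode → the hemorrhage crisis → the localized anemia episode.

3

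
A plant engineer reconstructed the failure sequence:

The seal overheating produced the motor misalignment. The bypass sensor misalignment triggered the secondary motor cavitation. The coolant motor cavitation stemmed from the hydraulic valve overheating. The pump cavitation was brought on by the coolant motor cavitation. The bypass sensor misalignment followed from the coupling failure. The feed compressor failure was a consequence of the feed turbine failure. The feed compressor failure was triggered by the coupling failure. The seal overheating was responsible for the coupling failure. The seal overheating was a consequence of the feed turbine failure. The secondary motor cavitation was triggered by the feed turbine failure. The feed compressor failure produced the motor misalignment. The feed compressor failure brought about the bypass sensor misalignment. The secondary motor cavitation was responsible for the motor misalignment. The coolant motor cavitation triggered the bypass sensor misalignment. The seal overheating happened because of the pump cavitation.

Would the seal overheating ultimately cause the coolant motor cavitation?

The seal overheating leads to the coupling failure, the feed compressor failure, the bypass sensor misalignment, the secondary motor cavitation, the motor misalignment; the coolant motor cavitation is not among them.

No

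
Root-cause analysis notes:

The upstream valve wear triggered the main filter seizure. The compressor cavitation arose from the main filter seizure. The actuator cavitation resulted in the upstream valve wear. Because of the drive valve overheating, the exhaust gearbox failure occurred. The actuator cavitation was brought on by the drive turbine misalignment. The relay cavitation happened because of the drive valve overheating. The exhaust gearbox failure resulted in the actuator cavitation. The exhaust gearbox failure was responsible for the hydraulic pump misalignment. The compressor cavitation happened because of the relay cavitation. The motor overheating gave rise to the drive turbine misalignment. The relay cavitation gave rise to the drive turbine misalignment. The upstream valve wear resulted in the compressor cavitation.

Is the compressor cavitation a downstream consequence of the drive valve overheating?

There is a causal chain: the drive valve overheating → the relay cavitation → the compressor cavitation.

Yes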